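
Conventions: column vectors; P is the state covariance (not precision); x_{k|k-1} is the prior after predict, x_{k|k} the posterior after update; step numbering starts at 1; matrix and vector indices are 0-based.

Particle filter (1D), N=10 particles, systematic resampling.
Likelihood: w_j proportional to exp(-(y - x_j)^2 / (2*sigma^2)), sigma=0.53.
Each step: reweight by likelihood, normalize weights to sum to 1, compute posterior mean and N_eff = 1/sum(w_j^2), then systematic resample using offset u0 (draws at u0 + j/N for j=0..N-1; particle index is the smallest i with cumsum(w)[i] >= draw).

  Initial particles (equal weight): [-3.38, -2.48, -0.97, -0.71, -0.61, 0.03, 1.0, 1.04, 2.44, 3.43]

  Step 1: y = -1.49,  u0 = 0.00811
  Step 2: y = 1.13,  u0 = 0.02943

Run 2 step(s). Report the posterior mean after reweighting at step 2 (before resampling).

post_mean = -0.7062

step 1: w=[0.0012, 0.1247, 0.4410, 0.2416, 0.1798, 0.0117, 0.0000, 0.0000, 0.0000, 0.0000]  mean=-1.0220  Neff=3.3240  idx=[1, 1, 2, 2, 2, 2, 3, 3, 3, 4]
step 2: w=[0.0000, 0.0000, 0.0292, 0.0292, 0.0292, 0.0292, 0.1806, 0.1806, 0.1806, 0.3416]  mean=-0.7062  Neff=4.5890  idx=[3, 6, 6, 7, 7, 8, 8, 9, 9, 9]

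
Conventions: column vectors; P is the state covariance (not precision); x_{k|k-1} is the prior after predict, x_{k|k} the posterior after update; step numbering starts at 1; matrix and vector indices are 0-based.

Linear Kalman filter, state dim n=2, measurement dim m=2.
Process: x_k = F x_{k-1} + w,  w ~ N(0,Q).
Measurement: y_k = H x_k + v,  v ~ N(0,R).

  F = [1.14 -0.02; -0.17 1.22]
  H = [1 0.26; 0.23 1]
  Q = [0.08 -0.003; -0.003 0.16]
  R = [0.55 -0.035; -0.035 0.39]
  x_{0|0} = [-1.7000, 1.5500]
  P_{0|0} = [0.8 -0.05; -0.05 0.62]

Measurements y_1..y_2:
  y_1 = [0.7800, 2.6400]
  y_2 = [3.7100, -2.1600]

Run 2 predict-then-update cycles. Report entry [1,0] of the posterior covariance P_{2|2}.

step 1: x^-=[-1.9690, 2.1800]  P^-=[1.1222 -0.2429; -0.2429 1.1267]  S=[1.6221 0.2586; 0.2586 1.4643]  K=[0.6701 -0.1080; -0.0882 0.7469]  nu=[2.1822, 0.9129]  x^+=[-0.6052, 2.6693]  P^+=[0.4142 -0.1608; -0.1608 0.3313]
step 2: x^-=[-0.7433, 3.3594]  P^-=[0.6257 -0.3156; -0.3156 0.7319]  S=[1.0611 -0.0352; -0.0352 1.0098]  K=[0.5073 -0.1523; -0.0965 0.6495]  nu=[3.5799, -5.3484]  x^+=[1.8872, -0.4599]  P^+=[0.3238 -0.1516; -0.1516 0.2916]

P_post[1,0] = -0.1516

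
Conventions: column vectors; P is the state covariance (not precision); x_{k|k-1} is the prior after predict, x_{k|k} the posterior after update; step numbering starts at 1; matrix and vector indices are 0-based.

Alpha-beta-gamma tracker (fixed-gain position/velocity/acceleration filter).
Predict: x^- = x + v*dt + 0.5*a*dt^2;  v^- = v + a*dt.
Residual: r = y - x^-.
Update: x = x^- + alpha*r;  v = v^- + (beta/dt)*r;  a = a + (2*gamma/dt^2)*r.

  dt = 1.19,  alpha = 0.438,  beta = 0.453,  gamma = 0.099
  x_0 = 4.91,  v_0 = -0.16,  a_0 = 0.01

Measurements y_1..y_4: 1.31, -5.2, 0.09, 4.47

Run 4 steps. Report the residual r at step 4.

step 1: x_pred=4.7267  r=-3.4167  x^+=3.2302  v^+=-1.4487  a^+=-0.4677
step 2: x_pred=1.1750  r=-6.3750  x^+=-1.6172  v^+=-4.4321  a^+=-1.3591
step 3: x_pred=-7.8538  r=7.9438  x^+=-4.3744  v^+=-3.0255  a^+=-0.2484
step 4: x_pred=-8.1505  r=12.6205  x^+=-2.6227  v^+=1.4833  a^+=1.5162

resid = 12.6205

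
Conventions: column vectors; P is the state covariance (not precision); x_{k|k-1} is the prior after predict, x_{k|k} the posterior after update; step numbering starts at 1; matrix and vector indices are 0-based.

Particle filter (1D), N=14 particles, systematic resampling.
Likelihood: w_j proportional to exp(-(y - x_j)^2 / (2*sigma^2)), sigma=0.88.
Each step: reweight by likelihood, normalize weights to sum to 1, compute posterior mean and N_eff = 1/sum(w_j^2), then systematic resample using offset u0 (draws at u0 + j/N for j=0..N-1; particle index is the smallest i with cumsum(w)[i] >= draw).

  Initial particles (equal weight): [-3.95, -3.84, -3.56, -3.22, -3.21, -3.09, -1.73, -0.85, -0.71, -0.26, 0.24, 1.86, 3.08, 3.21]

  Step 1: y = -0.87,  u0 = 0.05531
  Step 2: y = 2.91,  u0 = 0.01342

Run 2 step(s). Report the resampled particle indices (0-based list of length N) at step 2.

resampled_idx = [5, 9, 10, 12, 12, 12, 12, 12, 12, 13, 13, 13, 13, 13]

step 1: w=[0.0006, 0.0008, 0.0024, 0.0071, 0.0074, 0.0105, 0.1565, 0.2522, 0.2482, 0.1984, 0.1139, 0.0021, 0.0000, 0.0000]  mean=-0.7745  Neff=4.9439  idx=[6, 6, 7, 7, 7, 7, 8, 8, 8, 9, 9, 9, 10, 10]
step 2: w=[0.0000, 0.0000, 0.0042, 0.0042, 0.0042, 0.0042, 0.0082, 0.0082, 0.0082, 0.0592, 0.0592, 0.0592, 0.3903, 0.3903]  mean=0.1091  Neff=3.1700  idx=[5, 9, 10, 12, 12, 12, 12, 12, 12, 13, 13, 13, 13, 13]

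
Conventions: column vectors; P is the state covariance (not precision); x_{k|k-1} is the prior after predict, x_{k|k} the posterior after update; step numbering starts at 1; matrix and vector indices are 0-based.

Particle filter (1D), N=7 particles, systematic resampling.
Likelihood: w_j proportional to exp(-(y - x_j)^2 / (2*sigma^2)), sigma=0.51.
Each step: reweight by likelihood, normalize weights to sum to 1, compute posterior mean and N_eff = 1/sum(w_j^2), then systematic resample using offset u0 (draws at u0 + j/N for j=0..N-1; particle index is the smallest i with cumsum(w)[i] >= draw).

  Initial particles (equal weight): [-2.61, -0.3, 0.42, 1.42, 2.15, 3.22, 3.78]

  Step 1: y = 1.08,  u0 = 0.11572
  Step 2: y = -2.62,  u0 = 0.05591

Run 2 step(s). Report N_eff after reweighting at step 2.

step 1: w=[0.0000, 0.0188, 0.3159, 0.5844, 0.0808, 0.0001, 0.0000]  mean=1.1310  Neff=2.2310  idx=[2, 2, 3, 3, 3, 3, 4]
step 2: w=[0.5000, 0.5000, 0.0000, 0.0000, 0.0000, 0.0000, 0.0000]  mean=0.4200  Neff=2.0000  idx=[0, 0, 0, 0, 1, 1, 1]

N_eff = 2.0000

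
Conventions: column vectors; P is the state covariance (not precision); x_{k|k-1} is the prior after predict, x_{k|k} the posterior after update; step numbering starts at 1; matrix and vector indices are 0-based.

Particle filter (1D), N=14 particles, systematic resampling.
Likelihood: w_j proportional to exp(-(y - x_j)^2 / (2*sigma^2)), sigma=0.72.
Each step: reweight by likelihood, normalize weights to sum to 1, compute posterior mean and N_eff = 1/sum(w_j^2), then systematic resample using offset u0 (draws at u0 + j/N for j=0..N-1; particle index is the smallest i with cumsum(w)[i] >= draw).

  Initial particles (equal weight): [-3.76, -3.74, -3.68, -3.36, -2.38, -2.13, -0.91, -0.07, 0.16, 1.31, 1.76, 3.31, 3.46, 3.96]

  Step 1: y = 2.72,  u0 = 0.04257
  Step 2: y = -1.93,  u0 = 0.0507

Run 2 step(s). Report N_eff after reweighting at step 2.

N_eff = 1.3088

step 1: w=[0.0000, 0.0000, 0.0000, 0.0000, 0.0000, 0.0000, 0.0000, 0.0003, 0.0009, 0.0703, 0.1965, 0.3417, 0.2819, 0.1085]  mean=2.9741  Neff=3.9752  idx=[9, 10, 10, 10, 11, 11, 11, 11, 12, 12, 12, 12, 13, 13]
step 2: w=[0.8709, 0.0430, 0.0430, 0.0430, 0.0000, 0.0000, 0.0000, 0.0000, 0.0000, 0.0000, 0.0000, 0.0000, 0.0000, 0.0000]  mean=1.3681  Neff=1.3088  idx=[0, 0, 0, 0, 0, 0, 0, 0, 0, 0, 0, 0, 1, 3]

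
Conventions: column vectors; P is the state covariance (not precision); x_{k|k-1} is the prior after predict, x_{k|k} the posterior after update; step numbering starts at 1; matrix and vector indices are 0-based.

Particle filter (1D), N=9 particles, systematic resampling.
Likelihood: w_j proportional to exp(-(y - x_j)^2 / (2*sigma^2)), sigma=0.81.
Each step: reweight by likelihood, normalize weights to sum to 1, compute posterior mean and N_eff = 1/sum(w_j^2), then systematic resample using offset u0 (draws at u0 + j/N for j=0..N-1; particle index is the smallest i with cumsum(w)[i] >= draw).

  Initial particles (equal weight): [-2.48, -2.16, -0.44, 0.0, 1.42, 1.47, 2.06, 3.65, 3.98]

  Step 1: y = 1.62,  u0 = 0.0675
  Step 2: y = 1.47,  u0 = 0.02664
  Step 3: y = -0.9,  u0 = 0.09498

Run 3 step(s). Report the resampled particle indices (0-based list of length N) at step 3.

step 1: w=[0.0000, 0.0000, 0.0129, 0.0444, 0.3182, 0.3225, 0.2831, 0.0142, 0.0047]  mean=1.5739  Neff=3.4753  idx=[4, 4, 4, 5, 5, 5, 6, 6, 6]
step 2: w=[0.1203, 0.1203, 0.1203, 0.1206, 0.1206, 0.1206, 0.0925, 0.0925, 0.0925]  mean=1.6156  Neff=8.8750  idx=[0, 1, 2, 2, 3, 4, 5, 6, 8]
step 3: w=[0.1501, 0.1501, 0.1501, 0.1501, 0.1256, 0.1256, 0.1256, 0.0114, 0.0114]  mean=1.4535  Neff=7.2624  idx=[0, 1, 2, 2, 3, 4, 5, 6, 7]

resampled_idx = [0, 1, 2, 2, 3, 4, 5, 6, 7]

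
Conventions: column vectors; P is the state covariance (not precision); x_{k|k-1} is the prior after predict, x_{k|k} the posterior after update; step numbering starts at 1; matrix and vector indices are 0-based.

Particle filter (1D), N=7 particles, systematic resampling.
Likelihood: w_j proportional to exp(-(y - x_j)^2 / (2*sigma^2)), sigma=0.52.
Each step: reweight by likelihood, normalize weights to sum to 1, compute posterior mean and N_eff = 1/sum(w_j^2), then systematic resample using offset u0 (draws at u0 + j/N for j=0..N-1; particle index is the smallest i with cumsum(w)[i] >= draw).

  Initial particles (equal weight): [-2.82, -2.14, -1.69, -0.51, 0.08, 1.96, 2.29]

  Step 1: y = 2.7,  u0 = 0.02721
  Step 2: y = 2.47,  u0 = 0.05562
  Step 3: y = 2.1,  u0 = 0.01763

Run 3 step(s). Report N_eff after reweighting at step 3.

N_eff = 6.9987

step 1: w=[0.0000, 0.0000, 0.0000, 0.0000, 0.0000, 0.3314, 0.6686]  mean=2.1806  Neff=1.7959  idx=[5, 5, 5, 6, 6, 6, 6]
step 2: w=[0.1100, 0.1100, 0.1100, 0.1675, 0.1675, 0.1675, 0.1675]  mean=2.1811  Neff=6.7323  idx=[0, 1, 3, 3, 4, 5, 6]
step 3: w=[0.1460, 0.1460, 0.1416, 0.1416, 0.1416, 0.1416, 0.1416]  mean=2.1936  Neff=6.9987  idx=[0, 1, 2, 3, 4, 5, 6]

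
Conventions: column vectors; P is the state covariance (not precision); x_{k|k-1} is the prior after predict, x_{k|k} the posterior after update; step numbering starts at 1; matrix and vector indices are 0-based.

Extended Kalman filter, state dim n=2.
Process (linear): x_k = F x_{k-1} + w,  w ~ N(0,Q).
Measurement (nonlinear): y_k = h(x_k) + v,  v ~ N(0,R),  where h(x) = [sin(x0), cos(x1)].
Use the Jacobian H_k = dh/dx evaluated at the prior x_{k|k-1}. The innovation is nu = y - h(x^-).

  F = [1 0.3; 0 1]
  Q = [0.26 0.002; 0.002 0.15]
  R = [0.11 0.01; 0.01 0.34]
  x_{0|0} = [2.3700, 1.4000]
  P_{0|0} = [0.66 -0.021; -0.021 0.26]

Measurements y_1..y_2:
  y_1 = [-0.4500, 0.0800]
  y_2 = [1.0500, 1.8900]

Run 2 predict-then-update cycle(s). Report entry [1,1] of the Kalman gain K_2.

K[1,1] = -0.4938

step 1: x^-=[2.7900, 1.4000]  P^-=[0.9308 0.0590; 0.0590 0.4100]  H_jac=[-0.9388 0.0000; 0.0000 -0.9854]  S=[0.9304 0.0646; 0.0646 0.7382]  K=[-0.9395 0.0034; -0.0217 -0.5455]  nu=[-0.7944, -0.0900]  x^+=[3.5360, 1.4663]  P^+=[0.1100 0.0083; 0.0083 0.1884]
step 2: x^-=[3.9759, 1.4663]  P^-=[0.3920 0.0669; 0.0669 0.3384]  H_jac=[-0.6717 0.0000; 0.0000 -0.9945]  S=[0.2869 0.0547; 0.0547 0.6747]  K=[-0.9132 -0.0246; -0.0625 -0.4938]  nu=[1.7908, 1.7857]  x^+=[2.2966, 0.4727]  P^+=[0.1499 0.0176; 0.0176 0.1694]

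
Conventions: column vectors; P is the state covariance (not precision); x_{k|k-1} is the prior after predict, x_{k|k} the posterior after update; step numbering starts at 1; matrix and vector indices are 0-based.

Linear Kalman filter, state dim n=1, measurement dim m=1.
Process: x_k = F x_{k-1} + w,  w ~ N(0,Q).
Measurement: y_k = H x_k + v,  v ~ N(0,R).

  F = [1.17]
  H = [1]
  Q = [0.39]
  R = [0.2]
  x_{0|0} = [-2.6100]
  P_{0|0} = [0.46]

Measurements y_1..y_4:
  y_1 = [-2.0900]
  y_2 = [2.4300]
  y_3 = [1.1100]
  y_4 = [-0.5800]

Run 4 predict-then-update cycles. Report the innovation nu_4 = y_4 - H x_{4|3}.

step 1: x^-=[-3.0537]  P^-=[1.0197]  S=[1.2197]  K=[0.8360]  nu=[0.9637]  x^+=[-2.2480]  P^+=[0.1672]
step 2: x^-=[-2.6302]  P^-=[0.6189]  S=[0.8189]  K=[0.7558]  nu=[5.0602]  x^+=[1.1941]  P^+=[0.1512]
step 3: x^-=[1.3971]  P^-=[0.5969]  S=[0.7969]  K=[0.7490]  nu=[-0.2871]  x^+=[1.1821]  P^+=[0.1498]
step 4: x^-=[1.3830]  P^-=[0.5951]  S=[0.7951]  K=[0.7484]  nu=[-1.9630]  x^+=[-0.0862]  P^+=[0.1497]

innov = [-1.9630]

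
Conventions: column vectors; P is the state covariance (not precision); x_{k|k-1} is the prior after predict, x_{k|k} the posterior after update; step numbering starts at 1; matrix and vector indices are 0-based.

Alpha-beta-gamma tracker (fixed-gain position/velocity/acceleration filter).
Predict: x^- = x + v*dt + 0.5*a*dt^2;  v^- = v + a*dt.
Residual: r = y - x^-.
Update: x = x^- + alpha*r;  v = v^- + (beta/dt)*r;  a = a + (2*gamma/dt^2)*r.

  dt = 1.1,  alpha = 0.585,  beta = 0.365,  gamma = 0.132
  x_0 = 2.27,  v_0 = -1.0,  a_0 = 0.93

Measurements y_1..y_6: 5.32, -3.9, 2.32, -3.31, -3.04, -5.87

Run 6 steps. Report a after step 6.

a_post = -0.7639

step 1: x_pred=1.7327  r=3.5874  x^+=3.8312  v^+=1.2133  a^+=1.7127
step 2: x_pred=6.2021  r=-10.1021  x^+=0.2924  v^+=-0.2548  a^+=-0.4914
step 3: x_pred=-0.2851  r=2.6051  x^+=1.2389  v^+=0.0691  a^+=0.0770
step 4: x_pred=1.3615  r=-4.6715  x^+=-1.3713  v^+=-1.3963  a^+=-0.9422
step 5: x_pred=-3.4773  r=0.4373  x^+=-3.2215  v^+=-2.2876  a^+=-0.8468
step 6: x_pred=-6.2502  r=0.3802  x^+=-6.0278  v^+=-3.0930  a^+=-0.7639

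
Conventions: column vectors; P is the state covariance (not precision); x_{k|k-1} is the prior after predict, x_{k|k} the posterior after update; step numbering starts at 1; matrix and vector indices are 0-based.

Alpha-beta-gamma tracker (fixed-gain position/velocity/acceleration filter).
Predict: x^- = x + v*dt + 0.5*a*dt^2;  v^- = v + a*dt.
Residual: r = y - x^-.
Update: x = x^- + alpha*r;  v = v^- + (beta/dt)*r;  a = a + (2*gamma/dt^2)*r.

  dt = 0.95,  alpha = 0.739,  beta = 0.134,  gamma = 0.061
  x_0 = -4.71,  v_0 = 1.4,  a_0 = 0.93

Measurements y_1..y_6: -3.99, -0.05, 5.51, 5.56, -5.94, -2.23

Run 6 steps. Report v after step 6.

step 1: x_pred=-2.9603  r=-1.0297  x^+=-3.7213  v^+=2.1383  a^+=0.7908
step 2: x_pred=-1.3331  r=1.2831  x^+=-0.3849  v^+=3.0705  a^+=0.9643
step 3: x_pred=2.9672  r=2.5428  x^+=4.8463  v^+=4.3452  a^+=1.3080
step 4: x_pred=9.5645  r=-4.0045  x^+=6.6052  v^+=5.0230  a^+=0.7667
step 5: x_pred=11.7229  r=-17.6629  x^+=-1.3300  v^+=3.2599  a^+=-1.6210
step 6: x_pred=1.0354  r=-3.2654  x^+=-1.3777  v^+=1.2593  a^+=-2.0624

v_post = 1.2593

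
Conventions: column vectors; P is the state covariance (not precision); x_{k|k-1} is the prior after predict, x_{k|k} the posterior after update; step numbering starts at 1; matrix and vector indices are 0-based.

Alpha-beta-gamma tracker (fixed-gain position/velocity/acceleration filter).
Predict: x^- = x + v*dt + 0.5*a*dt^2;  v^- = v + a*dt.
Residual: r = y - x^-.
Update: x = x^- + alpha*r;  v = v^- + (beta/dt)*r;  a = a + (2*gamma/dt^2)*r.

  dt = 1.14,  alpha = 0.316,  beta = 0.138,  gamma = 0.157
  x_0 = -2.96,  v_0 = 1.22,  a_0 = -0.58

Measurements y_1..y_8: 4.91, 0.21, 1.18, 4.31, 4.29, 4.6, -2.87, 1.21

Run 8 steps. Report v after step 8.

step 1: x_pred=-1.9461  r=6.8561  x^+=0.2204  v^+=1.3887  a^+=1.0765
step 2: x_pred=2.5031  r=-2.2931  x^+=1.7785  v^+=2.3384  a^+=0.5225
step 3: x_pred=4.7838  r=-3.6038  x^+=3.6450  v^+=2.4978  a^+=-0.3482
step 4: x_pred=6.2661  r=-1.9561  x^+=5.6480  v^+=1.8640  a^+=-0.8209
step 5: x_pred=7.2395  r=-2.9495  x^+=6.3075  v^+=0.5711  a^+=-1.5335
step 6: x_pred=5.9621  r=-1.3621  x^+=5.5316  v^+=-1.3420  a^+=-1.8626
step 7: x_pred=2.7915  r=-5.6615  x^+=1.0025  v^+=-4.1507  a^+=-3.2305
step 8: x_pred=-5.8285  r=7.0385  x^+=-3.6043  v^+=-6.9814  a^+=-1.5299

v_post = -6.9814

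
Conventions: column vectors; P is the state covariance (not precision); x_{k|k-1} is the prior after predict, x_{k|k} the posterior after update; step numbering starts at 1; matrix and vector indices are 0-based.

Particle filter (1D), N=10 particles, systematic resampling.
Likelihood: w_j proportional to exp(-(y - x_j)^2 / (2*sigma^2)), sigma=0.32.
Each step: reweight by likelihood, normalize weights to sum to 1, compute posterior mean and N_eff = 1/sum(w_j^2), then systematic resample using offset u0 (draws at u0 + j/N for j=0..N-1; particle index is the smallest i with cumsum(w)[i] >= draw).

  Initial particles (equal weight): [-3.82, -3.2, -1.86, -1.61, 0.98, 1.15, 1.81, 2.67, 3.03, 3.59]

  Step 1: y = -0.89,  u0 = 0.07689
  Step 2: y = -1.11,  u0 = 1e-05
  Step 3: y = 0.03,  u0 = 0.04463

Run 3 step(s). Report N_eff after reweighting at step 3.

step 1: w=[0.0000, 0.0000, 0.1127, 0.8873, 0.0000, 0.0000, 0.0000, 0.0000, 0.0000, 0.0000]  mean=-1.6382  Neff=1.2501  idx=[2, 3, 3, 3, 3, 3, 3, 3, 3, 3]
step 2: w=[0.0236, 0.1085, 0.1085, 0.1085, 0.1085, 0.1085, 0.1085, 0.1085, 0.1085, 0.1085]  mean=-1.6159  Neff=9.3908  idx=[0, 1, 2, 3, 4, 5, 6, 7, 8, 9]
step 3: w=[0.0015, 0.1109, 0.1109, 0.1109, 0.1109, 0.1109, 0.1109, 0.1109, 0.1109, 0.1109]  mean=-1.6104  Neff=9.0267  idx=[1, 2, 3, 4, 4, 5, 6, 7, 8, 9]

N_eff = 9.0267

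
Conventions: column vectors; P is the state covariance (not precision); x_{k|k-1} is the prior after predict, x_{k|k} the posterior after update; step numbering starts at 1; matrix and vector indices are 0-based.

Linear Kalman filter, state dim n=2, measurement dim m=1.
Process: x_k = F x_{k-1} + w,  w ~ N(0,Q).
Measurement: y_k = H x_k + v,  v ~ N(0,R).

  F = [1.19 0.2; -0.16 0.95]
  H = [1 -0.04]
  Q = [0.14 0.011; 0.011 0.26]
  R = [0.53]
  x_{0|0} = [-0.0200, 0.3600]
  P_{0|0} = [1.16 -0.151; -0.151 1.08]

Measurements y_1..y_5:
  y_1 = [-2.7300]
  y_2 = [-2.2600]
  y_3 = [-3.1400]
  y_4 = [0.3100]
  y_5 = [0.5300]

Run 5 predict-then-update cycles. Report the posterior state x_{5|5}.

step 1: x^-=[0.0482, 0.3452]  P^-=[1.7540 -0.1705; -0.1705 1.3103]  S=[2.2997]  K=[0.7657; -0.0969]  nu=[-2.7644]  x^+=[-2.0684, 0.6132]  P^+=[0.4058 0.0002; 0.0002 1.2887]
step 2: x^-=[-2.3387, 0.9135]  P^-=[0.7663 0.1788; 0.1788 1.4334]  S=[1.2843]  K=[0.5911; 0.0946]  nu=[0.1153]  x^+=[-2.2706, 0.9244]  P^+=[0.3176 0.1070; 0.1070 1.4219]
step 3: x^-=[-2.5171, 1.2415]  P^-=[0.6975 0.3382; 0.3382 1.5189]  S=[1.2029]  K=[0.5686; 0.2307]  nu=[-0.5732]  x^+=[-2.8431, 1.1092]  P^+=[0.3086 0.1805; 0.1805 1.4549]
step 4: x^-=[-3.1614, 1.5087]  P^-=[0.7211 0.4269; 0.4269 1.5261]  S=[1.2194]  K=[0.5773; 0.3000]  nu=[3.5318]  x^+=[-1.1224, 2.5683]  P^+=[0.3146 0.2157; 0.2157 1.4163]
step 5: x^-=[-0.8219, 2.6195]  P^-=[0.7448 0.4571; 0.4571 1.4807]  S=[1.2406]  K=[0.5856; 0.3207]  nu=[1.4567]  x^+=[0.0312, 3.0866]  P^+=[0.3193 0.2241; 0.2241 1.3531]

x_post = [0.0312, 3.0866]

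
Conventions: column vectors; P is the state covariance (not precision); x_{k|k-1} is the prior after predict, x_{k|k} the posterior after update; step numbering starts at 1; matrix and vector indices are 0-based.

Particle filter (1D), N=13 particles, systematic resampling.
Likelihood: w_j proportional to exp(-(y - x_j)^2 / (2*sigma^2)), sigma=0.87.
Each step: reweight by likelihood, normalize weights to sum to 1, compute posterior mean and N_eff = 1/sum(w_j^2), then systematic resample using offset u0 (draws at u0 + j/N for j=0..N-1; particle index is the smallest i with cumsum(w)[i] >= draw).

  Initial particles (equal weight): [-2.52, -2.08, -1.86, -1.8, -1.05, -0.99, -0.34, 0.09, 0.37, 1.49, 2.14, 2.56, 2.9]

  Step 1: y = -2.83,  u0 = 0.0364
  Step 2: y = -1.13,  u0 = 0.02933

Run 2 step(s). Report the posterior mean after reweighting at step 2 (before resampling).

post_mean = -1.8807

step 1: w=[0.3222, 0.2368, 0.1844, 0.1703, 0.0423, 0.0367, 0.0057, 0.0012, 0.0004, 0.0000, 0.0000, 0.0000, 0.0000]  mean=-2.0363  Neff=4.4241  idx=[0, 0, 0, 0, 1, 1, 1, 2, 2, 2, 3, 3, 5]
step 2: w=[0.0380, 0.0380, 0.0380, 0.0380, 0.0749, 0.0749, 0.0749, 0.0956, 0.0956, 0.0956, 0.1011, 0.1011, 0.1343]  mean=-1.8807  Neff=11.2972  idx=[0, 2, 4, 5, 6, 7, 8, 8, 9, 10, 11, 12, 12]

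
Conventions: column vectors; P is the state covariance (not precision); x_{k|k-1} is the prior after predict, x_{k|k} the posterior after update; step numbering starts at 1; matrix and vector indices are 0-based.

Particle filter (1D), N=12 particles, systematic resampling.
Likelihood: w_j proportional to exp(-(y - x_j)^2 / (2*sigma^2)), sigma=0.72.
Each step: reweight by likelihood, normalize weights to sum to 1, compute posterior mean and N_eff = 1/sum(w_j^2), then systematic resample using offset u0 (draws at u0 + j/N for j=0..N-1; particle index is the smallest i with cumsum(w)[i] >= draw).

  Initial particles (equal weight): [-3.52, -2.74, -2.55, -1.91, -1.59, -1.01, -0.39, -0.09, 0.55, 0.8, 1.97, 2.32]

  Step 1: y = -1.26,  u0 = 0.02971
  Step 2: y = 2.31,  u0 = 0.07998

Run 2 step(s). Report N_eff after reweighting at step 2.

N_eff = 1.9731

step 1: w=[0.0020, 0.0332, 0.0551, 0.1826, 0.2470, 0.2584, 0.1322, 0.0733, 0.0116, 0.0046, 0.0000, 0.0000]  mean=-1.2890  Neff=5.3118  idx=[1, 3, 3, 4, 4, 4, 5, 5, 5, 6, 6, 7]
step 2: w=[0.0000, 0.0000, 0.0000, 0.0001, 0.0001, 0.0001, 0.0042, 0.0042, 0.0042, 0.1549, 0.1549, 0.6774]  mean=-0.1950  Neff=1.9731  idx=[9, 9, 10, 11, 11, 11, 11, 11, 11, 11, 11, 11]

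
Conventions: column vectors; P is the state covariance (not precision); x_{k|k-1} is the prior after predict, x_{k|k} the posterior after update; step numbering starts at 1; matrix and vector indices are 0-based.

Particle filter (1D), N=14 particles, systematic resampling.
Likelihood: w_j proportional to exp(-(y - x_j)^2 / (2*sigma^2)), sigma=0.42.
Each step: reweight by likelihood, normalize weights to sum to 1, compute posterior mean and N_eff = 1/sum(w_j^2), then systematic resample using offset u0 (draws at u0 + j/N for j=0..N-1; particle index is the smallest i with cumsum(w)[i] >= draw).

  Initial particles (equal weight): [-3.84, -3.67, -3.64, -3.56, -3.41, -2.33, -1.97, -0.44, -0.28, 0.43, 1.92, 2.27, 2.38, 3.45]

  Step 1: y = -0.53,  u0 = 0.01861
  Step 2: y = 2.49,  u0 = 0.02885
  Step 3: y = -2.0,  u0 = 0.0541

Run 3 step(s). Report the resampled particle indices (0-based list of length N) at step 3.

step 1: w=[0.0000, 0.0000, 0.0000, 0.0000, 0.0000, 0.0001, 0.0015, 0.5168, 0.4429, 0.0388, 0.0000, 0.0000, 0.0000, 0.0000]  mean=-0.3378  Neff=2.1519  idx=[7, 7, 7, 7, 7, 7, 7, 8, 8, 8, 8, 8, 8, 8]
step 2: w=[0.0100, 0.0100, 0.0100, 0.0100, 0.0100, 0.0100, 0.0100, 0.1328, 0.1328, 0.1328, 0.1328, 0.1328, 0.1328, 0.1328]  mean=-0.2912  Neff=8.0495  idx=[2, 7, 7, 8, 8, 9, 9, 10, 10, 11, 12, 12, 13, 13]
step 3: w=[0.2540, 0.0574, 0.0574, 0.0574, 0.0574, 0.0574, 0.0574, 0.0574, 0.0574, 0.0574, 0.0574, 0.0574, 0.0574, 0.0574]  mean=-0.3206  Neff=9.3177  idx=[0, 0, 0, 1, 2, 3, 4, 6, 7, 8, 9, 11, 12, 13]

resampled_idx = [0, 0, 0, 1, 2, 3, 4, 6, 7, 8, 9, 11, 12, 13]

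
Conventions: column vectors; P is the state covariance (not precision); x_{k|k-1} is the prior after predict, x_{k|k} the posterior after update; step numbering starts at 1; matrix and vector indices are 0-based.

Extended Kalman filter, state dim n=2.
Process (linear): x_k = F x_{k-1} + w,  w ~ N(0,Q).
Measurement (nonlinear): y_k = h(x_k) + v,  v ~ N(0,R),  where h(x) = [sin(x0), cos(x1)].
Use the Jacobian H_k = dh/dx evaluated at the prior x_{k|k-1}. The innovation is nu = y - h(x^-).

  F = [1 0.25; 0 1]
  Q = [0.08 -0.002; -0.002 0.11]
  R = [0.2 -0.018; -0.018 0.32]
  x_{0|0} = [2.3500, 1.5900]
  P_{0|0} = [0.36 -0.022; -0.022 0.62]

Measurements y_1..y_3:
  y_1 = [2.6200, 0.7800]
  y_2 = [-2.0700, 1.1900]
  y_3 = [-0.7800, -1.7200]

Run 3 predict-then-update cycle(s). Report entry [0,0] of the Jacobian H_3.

H_jac[0,0] = 0.8215

step 1: x^-=[2.7475, 1.5900]  P^-=[0.4677 0.1310; 0.1310 0.7300]  H_jac=[-0.9233 0.0000; 0.0000 -0.9998]  S=[0.5988 0.1029; 0.1029 1.0497]  K=[-0.7118 -0.0550; -0.0839 -0.6871]  nu=[2.2360, 0.7992]  x^+=[1.1119, 0.8533]  P^+=[0.1531 0.0048; 0.0048 0.2184]
step 2: x^-=[1.3252, 0.8533]  P^-=[0.2492 0.0574; 0.0574 0.3284]  H_jac=[0.2431 0.0000; 0.0000 -0.7535]  S=[0.2147 -0.0285; -0.0285 0.5064]  K=[0.2728 -0.0700; 0.0001 -0.4886]  nu=[-3.0400, 0.5325]  x^+=[0.4586, 0.5929]  P^+=[0.2296 0.0362; 0.0362 0.2075]
step 3: x^-=[0.6068, 0.5929]  P^-=[0.3407 0.0861; 0.0861 0.3175]  H_jac=[0.8215 0.0000; 0.0000 -0.5587]  S=[0.4299 -0.0575; -0.0575 0.4191]  K=[0.6475 -0.0259; 0.1099 -0.4082]  nu=[-1.3503, -2.5493]  x^+=[-0.2014, 1.4850]  P^+=[0.1582 0.0357; 0.0357 0.2373]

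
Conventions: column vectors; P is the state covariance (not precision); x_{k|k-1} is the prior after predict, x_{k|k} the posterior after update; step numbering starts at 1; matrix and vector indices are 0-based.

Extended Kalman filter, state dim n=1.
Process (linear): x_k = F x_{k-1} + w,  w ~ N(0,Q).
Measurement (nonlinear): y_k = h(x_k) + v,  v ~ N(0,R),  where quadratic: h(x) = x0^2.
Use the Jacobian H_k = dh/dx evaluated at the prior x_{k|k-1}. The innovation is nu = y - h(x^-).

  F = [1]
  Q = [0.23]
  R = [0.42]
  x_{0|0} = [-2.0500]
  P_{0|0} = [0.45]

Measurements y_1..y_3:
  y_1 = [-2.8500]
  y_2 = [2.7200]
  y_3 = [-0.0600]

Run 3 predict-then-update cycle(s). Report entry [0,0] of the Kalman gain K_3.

step 1: x^-=[-2.0500]  P^-=[0.6800]  H_jac=[-4.1000]  S=[11.8508]  K=[-0.2353]  nu=[-7.0525]  x^+=[-0.3908]  P^+=[0.0241]
step 2: x^-=[-0.3908]  P^-=[0.2541]  H_jac=[-0.7817]  S=[0.5753]  K=[-0.3453]  nu=[2.5672]  x^+=[-1.2773]  P^+=[0.1855]
step 3: x^-=[-1.2773]  P^-=[0.4155]  H_jac=[-2.5545]  S=[3.1315]  K=[-0.3390]  nu=[-1.6914]  x^+=[-0.7039]  P^+=[0.0557]

K[0,0] = -0.3390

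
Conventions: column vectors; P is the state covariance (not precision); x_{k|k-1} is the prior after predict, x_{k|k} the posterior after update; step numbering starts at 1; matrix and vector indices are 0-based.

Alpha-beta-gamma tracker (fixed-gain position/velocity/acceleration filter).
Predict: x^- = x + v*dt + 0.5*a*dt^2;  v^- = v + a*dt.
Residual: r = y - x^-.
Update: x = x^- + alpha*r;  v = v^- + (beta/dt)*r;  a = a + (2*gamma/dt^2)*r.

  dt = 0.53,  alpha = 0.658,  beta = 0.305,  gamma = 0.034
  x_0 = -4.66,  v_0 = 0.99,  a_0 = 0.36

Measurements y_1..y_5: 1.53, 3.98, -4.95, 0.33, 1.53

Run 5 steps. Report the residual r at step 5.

step 1: x_pred=-4.0847  r=5.6147  x^+=-0.3902  v^+=4.4119  a^+=1.7192
step 2: x_pred=2.1895  r=1.7905  x^+=3.3677  v^+=6.3535  a^+=2.1526
step 3: x_pred=7.0373  r=-11.9873  x^+=-0.8503  v^+=0.5960  a^+=-0.7492
step 4: x_pred=-0.6397  r=0.9697  x^+=-0.0016  v^+=0.7569  a^+=-0.5145
step 5: x_pred=0.3273  r=1.2027  x^+=1.1187  v^+=1.1764  a^+=-0.2233

resid = 1.2027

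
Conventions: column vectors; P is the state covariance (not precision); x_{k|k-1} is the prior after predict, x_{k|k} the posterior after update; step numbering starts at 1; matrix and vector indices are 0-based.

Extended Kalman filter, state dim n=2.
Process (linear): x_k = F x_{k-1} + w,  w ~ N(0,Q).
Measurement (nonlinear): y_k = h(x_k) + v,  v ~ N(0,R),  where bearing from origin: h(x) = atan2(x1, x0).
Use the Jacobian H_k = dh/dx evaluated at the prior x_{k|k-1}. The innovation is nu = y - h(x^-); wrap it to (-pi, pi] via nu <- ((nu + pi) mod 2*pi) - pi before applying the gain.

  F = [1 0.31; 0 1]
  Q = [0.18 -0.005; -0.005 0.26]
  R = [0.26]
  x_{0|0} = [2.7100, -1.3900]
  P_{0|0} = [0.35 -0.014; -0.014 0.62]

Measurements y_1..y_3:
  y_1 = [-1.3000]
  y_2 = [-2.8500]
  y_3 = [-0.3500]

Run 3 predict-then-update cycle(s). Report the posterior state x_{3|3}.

step 1: x^-=[2.2791, -1.3900]  P^-=[0.5809 0.1732; 0.1732 0.8800]  H_jac=[0.1950 0.3198]  S=[0.3937]  K=[0.4285; 0.8006]  nu=[-0.7523]  x^+=[1.9567, -1.9923]  P^+=[0.5086 0.0381; 0.0381 0.6276]
step 2: x^-=[1.3391, -1.9923]  P^-=[0.7726 0.2277; 0.2277 0.8876]  H_jac=[0.3457 0.2324]  S=[0.4369]  K=[0.7325; 0.6524]  nu=[-1.8710]  x^+=[-0.0314, -3.2129]  P^+=[0.5382 0.0189; 0.0189 0.7017]
step 3: x^-=[-1.0274, -3.2129]  P^-=[0.7973 0.2315; 0.2315 0.9617]  H_jac=[0.2824 -0.0903]  S=[0.3196]  K=[0.6390; -0.0672]  nu=[1.5303]  x^+=[-0.0495, -3.3157]  P^+=[0.6668 0.2452; 0.2452 0.9603]

x_post = [-0.0495, -3.3157]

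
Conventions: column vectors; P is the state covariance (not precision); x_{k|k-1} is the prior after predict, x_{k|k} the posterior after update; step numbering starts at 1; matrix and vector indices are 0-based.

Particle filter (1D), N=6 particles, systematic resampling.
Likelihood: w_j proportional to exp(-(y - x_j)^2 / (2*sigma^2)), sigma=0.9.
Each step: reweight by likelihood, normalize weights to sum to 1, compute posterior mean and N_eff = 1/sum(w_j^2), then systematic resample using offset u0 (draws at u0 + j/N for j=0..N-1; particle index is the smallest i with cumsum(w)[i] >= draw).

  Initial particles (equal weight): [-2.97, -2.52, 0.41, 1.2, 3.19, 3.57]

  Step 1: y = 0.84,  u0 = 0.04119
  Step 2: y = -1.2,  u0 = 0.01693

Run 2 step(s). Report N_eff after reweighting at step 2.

N_eff = 3.8323

step 1: w=[0.0001, 0.0005, 0.4798, 0.4964, 0.0178, 0.0054]  mean=0.8670  Neff=2.0964  idx=[2, 2, 2, 3, 3, 3]
step 2: w=[0.2920, 0.2920, 0.2920, 0.0413, 0.0413, 0.0413]  mean=0.5079  Neff=3.8323  idx=[0, 0, 1, 1, 2, 2]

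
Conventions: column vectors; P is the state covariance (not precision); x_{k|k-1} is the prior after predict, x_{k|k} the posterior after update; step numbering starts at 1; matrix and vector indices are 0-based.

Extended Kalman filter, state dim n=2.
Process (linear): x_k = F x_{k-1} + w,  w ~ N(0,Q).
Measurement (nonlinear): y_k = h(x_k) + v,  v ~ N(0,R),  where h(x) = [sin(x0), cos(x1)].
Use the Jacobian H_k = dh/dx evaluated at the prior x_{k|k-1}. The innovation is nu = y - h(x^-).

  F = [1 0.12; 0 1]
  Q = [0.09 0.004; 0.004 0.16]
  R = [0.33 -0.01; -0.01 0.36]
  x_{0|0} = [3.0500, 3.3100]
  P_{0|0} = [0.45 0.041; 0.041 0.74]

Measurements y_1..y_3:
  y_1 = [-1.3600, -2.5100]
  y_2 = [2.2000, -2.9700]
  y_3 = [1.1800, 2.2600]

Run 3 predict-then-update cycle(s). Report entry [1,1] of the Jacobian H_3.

step 1: x^-=[3.4472, 3.3100]  P^-=[0.5605 0.1338; 0.1338 0.9000]  H_jac=[-0.9537 0.0000; 0.0000 0.1676]  S=[0.8398 -0.0314; -0.0314 0.3853]  K=[-0.6363 0.0064; -0.1377 0.3803]  nu=[-1.0591, -1.5241]  x^+=[4.1114, 2.8762]  P^+=[0.2202 0.0516; 0.0516 0.8251]
step 2: x^-=[4.4565, 2.8762]  P^-=[0.3345 0.1547; 0.1547 0.9851]  H_jac=[-0.2531 0.0000; 0.0000 -0.2623]  S=[0.3514 0.0003; 0.0003 0.4278]  K=[-0.2408 -0.0947; -0.1109 -0.6039]  nu=[3.1674, -2.0050]  x^+=[3.8836, 3.7357]  P^+=[0.3103 0.1208; 0.1208 0.8247]
step 3: x^-=[4.3319, 3.7357]  P^-=[0.4412 0.2237; 0.2237 0.9847]  H_jac=[-0.3714 0.0000; 0.0000 0.5598]  S=[0.3909 -0.0565; -0.0565 0.6685]  K=[-0.3970 0.1538; -0.0945 0.8165]  nu=[2.1085, 3.0887]  x^+=[3.9698, 6.0582]  P^+=[0.3568 0.1060; 0.1060 0.5268]

H_jac[1,1] = 0.5598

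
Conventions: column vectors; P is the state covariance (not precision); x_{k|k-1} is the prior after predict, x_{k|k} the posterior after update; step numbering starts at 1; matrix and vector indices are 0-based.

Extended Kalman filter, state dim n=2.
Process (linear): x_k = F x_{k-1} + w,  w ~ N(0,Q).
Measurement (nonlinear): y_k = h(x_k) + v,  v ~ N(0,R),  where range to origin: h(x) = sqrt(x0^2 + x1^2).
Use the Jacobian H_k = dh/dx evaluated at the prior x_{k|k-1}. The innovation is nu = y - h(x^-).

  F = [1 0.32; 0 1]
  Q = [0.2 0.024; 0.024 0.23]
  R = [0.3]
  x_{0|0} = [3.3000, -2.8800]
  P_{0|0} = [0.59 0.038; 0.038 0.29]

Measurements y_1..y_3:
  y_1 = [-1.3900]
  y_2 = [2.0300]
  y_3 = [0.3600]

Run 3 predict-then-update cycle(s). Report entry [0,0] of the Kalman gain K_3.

K[0,0] = -0.5640

step 1: x^-=[2.3784, -2.8800]  P^-=[0.8440 0.1548; 0.1548 0.5200]  H_jac=[0.6368 -0.7711]  S=[0.7994]  K=[0.5230; -0.3783]  nu=[-5.1251]  x^+=[-0.3021, -0.9413]  P^+=[0.6254 0.3129; 0.3129 0.4056]
step 2: x^-=[-0.6033, -0.9413]  P^-=[1.0672 0.4667; 0.4667 0.6356]  H_jac=[-0.5396 -0.8419]  S=[1.4854]  K=[-0.6522; -0.5298]  nu=[0.9119]  x^+=[-1.1981, -1.4245]  P^+=[0.4353 -0.0466; -0.0466 0.2186]
step 3: x^-=[-1.6540, -1.4245]  P^-=[0.6279 0.0474; 0.0474 0.4486]  H_jac=[-0.7577 -0.6526]  S=[0.8984]  K=[-0.5640; -0.3659]  nu=[-1.8228]  x^+=[-0.6260, -0.7576]  P^+=[0.3421 -0.1380; -0.1380 0.3284]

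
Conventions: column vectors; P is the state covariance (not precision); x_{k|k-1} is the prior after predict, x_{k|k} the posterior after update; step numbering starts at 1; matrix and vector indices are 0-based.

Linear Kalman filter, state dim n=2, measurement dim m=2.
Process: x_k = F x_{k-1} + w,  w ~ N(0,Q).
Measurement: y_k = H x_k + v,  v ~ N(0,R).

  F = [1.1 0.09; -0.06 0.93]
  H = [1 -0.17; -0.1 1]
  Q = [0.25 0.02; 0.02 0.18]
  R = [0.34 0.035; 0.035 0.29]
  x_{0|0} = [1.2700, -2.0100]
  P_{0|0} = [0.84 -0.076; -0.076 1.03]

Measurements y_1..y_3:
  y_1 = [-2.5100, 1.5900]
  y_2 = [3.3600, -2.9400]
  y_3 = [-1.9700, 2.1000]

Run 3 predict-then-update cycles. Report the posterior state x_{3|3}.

x_post = [-0.6527, 0.5076]

step 1: x^-=[1.2161, -1.9455]  P^-=[1.2597 -0.0266; -0.0266 1.0824]  S=[1.6400 -0.3020; -0.3020 1.3903]  K=[0.7819 0.0601; 0.0160 0.7839]  nu=[-4.0568, 3.6571]  x^+=[-1.7362, 0.8566]  P^+=[0.2803 0.0728; 0.0728 0.2352]
step 2: x^-=[-1.8327, 0.9008]  P^-=[0.6055 0.0953; 0.0953 0.3763]  S=[0.9240 0.0074; 0.0074 0.6533]  K=[0.6374 0.0460; 0.0294 0.5611]  nu=[5.3458, -4.0241]  x^+=[1.3900, -1.1997]  P^+=[0.2283 0.0585; 0.0585 0.1696]
step 3: x^-=[1.4210, -1.1991]  P^-=[0.5392 0.0786; 0.0786 0.3210]  S=[0.8617 0.0065; 0.0065 0.6006]  K=[0.6099 0.0346; 0.0240 0.5210]  nu=[-3.5948, 3.4412]  x^+=[-0.6527, 0.5076]  P^+=[0.2176 0.0531; 0.0531 0.1573]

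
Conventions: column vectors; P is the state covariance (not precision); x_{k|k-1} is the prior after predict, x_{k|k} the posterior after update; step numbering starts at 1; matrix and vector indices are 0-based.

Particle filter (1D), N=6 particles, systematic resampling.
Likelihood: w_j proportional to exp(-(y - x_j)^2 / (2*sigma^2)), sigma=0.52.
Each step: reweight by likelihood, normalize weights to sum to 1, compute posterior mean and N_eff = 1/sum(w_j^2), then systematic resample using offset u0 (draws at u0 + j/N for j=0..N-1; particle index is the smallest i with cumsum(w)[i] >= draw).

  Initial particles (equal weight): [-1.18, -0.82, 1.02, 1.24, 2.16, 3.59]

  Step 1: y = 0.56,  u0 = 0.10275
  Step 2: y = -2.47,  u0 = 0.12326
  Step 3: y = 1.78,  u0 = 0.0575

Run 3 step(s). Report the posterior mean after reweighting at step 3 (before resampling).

post_mean = 1.0200

step 1: w=[0.0032, 0.0258, 0.5913, 0.3719, 0.0077, 0.0000]  mean=1.0559  Neff=2.0462  idx=[2, 2, 2, 2, 3, 3]
step 2: w=[0.2435, 0.2435, 0.2435, 0.2435, 0.0130, 0.0130]  mean=1.0257  Neff=4.2106  idx=[0, 1, 1, 2, 3, 3]
step 3: w=[0.1667, 0.1667, 0.1667, 0.1667, 0.1667, 0.1667]  mean=1.0200  Neff=6.0000  idx=[0, 1, 2, 3, 4, 5]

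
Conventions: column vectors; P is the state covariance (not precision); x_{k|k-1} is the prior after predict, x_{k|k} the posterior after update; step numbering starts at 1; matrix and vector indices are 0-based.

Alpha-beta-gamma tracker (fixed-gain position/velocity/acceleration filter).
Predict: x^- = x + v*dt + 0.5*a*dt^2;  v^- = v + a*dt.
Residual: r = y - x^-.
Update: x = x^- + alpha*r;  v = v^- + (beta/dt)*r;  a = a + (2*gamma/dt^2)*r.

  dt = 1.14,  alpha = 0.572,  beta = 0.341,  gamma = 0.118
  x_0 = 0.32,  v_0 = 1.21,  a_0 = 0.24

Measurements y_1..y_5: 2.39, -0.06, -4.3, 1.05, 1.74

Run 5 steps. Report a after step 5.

a_post = 0.4048

step 1: x_pred=1.8554  r=0.5346  x^+=2.1612  v^+=1.6435  a^+=0.3371
step 2: x_pred=4.2538  r=-4.3138  x^+=1.7863  v^+=0.7374  a^+=-0.4463
step 3: x_pred=2.3370  r=-6.6370  x^+=-1.4594  v^+=-1.7566  a^+=-1.6515
step 4: x_pred=-4.5350  r=5.5850  x^+=-1.3404  v^+=-1.9687  a^+=-0.6373
step 5: x_pred=-3.9989  r=5.7389  x^+=-0.7162  v^+=-0.9786  a^+=0.4048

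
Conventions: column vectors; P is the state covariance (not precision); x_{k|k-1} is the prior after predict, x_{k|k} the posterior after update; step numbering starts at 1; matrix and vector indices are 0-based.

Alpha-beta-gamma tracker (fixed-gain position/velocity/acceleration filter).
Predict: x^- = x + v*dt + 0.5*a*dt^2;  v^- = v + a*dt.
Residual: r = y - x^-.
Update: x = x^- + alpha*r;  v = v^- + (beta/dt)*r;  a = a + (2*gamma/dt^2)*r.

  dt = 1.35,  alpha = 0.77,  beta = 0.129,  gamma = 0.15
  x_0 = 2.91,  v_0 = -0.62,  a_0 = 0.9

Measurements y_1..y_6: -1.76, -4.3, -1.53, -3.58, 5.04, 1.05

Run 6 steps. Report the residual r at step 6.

resid = -2.8235

step 1: x_pred=2.8931  r=-4.6531  x^+=-0.6898  v^+=0.1504  a^+=0.1341
step 2: x_pred=-0.3646  r=-3.9354  x^+=-3.3949  v^+=-0.0447  a^+=-0.5137
step 3: x_pred=-3.9234  r=2.3934  x^+=-2.0805  v^+=-0.5096  a^+=-0.1198
step 4: x_pred=-2.8775  r=-0.7025  x^+=-3.4184  v^+=-0.7384  a^+=-0.2354
step 5: x_pred=-4.6298  r=9.6698  x^+=2.8160  v^+=-0.1322  a^+=1.3563
step 6: x_pred=3.8735  r=-2.8235  x^+=1.6994  v^+=1.4291  a^+=0.8916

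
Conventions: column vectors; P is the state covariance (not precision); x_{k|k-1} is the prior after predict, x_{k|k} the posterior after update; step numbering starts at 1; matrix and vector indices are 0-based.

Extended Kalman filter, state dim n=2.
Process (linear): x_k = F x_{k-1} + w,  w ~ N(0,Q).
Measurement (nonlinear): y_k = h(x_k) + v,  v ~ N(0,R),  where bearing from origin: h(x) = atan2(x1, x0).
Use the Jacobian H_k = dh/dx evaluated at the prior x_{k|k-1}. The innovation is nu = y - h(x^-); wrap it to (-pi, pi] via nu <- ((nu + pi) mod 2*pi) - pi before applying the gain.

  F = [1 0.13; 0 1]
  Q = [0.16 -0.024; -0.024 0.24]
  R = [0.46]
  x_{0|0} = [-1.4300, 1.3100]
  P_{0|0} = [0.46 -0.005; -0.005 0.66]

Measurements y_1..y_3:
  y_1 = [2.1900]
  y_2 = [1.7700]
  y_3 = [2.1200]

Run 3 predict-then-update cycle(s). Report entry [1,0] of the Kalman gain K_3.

step 1: x^-=[-1.2597, 1.3100]  P^-=[0.6299 0.0568; 0.0568 0.9000]  H_jac=[-0.3966 -0.3814]  S=[0.7072]  K=[-0.3839; -0.5172]  nu=[-0.1466]  x^+=[-1.2034, 1.3858]  P^+=[0.5256 -0.0836; -0.0836 0.7108]
step 2: x^-=[-1.0233, 1.3858]  P^-=[0.6759 -0.0152; -0.0152 0.9508]  H_jac=[-0.4670 -0.3448]  S=[0.7155]  K=[-0.4338; -0.4482]  nu=[-0.4368]  x^+=[-0.8338, 1.5816]  P^+=[0.5413 -0.1543; -0.1543 0.8070]
step 3: x^-=[-0.6282, 1.5816]  P^-=[0.6748 -0.0734; -0.0734 1.0470]  H_jac=[-0.5461 -0.2169]  S=[0.6931]  K=[-0.5087; -0.2698]  nu=[0.1712]  x^+=[-0.7152, 1.5355]  P^+=[0.4954 -0.1686; -0.1686 0.9966]

K[1,0] = -0.2698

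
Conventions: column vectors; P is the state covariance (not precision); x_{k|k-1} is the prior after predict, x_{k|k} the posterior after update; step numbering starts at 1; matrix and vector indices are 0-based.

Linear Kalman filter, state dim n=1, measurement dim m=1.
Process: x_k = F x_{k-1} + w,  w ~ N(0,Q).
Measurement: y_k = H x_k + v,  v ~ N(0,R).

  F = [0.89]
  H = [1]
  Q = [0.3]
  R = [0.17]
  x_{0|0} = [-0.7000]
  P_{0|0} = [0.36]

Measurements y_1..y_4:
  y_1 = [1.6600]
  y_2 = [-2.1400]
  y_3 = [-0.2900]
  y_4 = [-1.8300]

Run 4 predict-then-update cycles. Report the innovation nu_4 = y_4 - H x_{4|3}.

innov = [-1.3624]

step 1: x^-=[-0.6230]  P^-=[0.5852]  S=[0.7552]  K=[0.7749]  nu=[2.2830]  x^+=[1.1461]  P^+=[0.1317]
step 2: x^-=[1.0200]  P^-=[0.4043]  S=[0.5743]  K=[0.7040]  nu=[-3.1600]  x^+=[-1.2047]  P^+=[0.1197]
step 3: x^-=[-1.0722]  P^-=[0.3948]  S=[0.5648]  K=[0.6990]  nu=[0.7822]  x^+=[-0.5254]  P^+=[0.1188]
step 4: x^-=[-0.4676]  P^-=[0.3941]  S=[0.5641]  K=[0.6986]  nu=[-1.3624]  x^+=[-1.4194]  P^+=[0.1188]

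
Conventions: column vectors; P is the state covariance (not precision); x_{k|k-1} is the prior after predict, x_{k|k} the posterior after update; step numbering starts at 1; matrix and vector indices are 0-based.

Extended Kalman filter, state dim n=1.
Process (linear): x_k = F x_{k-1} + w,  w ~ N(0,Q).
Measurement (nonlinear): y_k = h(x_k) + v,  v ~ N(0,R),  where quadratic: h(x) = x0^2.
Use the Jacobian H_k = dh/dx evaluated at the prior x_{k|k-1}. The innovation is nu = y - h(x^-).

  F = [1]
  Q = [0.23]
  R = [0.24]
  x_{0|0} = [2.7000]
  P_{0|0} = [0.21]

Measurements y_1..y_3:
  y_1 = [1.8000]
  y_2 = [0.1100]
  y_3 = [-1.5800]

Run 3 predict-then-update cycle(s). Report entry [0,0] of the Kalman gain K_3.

K[0,0] = 0.4157

step 1: x^-=[2.7000]  P^-=[0.4400]  H_jac=[5.4000]  S=[13.0704]  K=[0.1818]  nu=[-5.4900]  x^+=[1.7020]  P^+=[0.0081]
step 2: x^-=[1.7020]  P^-=[0.2381]  H_jac=[3.4040]  S=[2.9987]  K=[0.2703]  nu=[-2.7868]  x^+=[0.9488]  P^+=[0.0191]
step 3: x^-=[0.9488]  P^-=[0.2491]  H_jac=[1.8977]  S=[1.1369]  K=[0.4157]  nu=[-2.4803]  x^+=[-0.0823]  P^+=[0.0526]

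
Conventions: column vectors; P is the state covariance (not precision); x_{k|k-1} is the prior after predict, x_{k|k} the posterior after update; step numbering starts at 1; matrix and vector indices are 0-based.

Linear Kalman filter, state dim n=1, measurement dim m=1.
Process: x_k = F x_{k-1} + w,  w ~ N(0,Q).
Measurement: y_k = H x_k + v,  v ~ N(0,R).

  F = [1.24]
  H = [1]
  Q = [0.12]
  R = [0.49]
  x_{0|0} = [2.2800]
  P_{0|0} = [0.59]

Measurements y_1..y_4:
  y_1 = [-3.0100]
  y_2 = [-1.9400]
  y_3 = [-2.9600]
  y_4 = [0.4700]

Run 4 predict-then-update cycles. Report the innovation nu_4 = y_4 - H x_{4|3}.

innov = [3.6407]

step 1: x^-=[2.8272]  P^-=[1.0272]  S=[1.5172]  K=[0.6770]  nu=[-5.8372]  x^+=[-1.1248]  P^+=[0.3317]
step 2: x^-=[-1.3947]  P^-=[0.6301]  S=[1.1201]  K=[0.5625]  nu=[-0.5453]  x^+=[-1.7015]  P^+=[0.2756]
step 3: x^-=[-2.1098]  P^-=[0.5438]  S=[1.0338]  K=[0.5260]  nu=[-0.8502]  x^+=[-2.5570]  P^+=[0.2578]
step 4: x^-=[-3.1707]  P^-=[0.5163]  S=[1.0063]  K=[0.5131]  nu=[3.6407]  x^+=[-1.3027]  P^+=[0.2514]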